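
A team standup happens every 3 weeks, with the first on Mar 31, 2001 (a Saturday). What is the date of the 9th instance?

Sep 15, 2001

The 9th occurrence is 8 intervals after the first: 8 × 21 = 168 days after Mar 31, 2001.
Mar has 31 days — 0 days to the end of Mar leaves 168.
Apr has 30 days (138 left).
May has 31 days (107 left).
Jun has 30 days (77 left).
Jul has 31 days (46 left).
Aug has 31 days (15 left).
15 days into Sep → Sep 15, 2001.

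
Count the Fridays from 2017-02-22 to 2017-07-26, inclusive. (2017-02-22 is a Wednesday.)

22

2017-02-22 is a Wednesday; the first Friday on or after it is 2017-02-24 (2 days later).
From 2017-02-24 to 2017-07-26: 4 + 31 + 30 + 31 + 30 + 26 = 152 days (rest of February, March, April, May, June, July).
152 ÷ 7 = 21 full weeks with remainder 5, so 21 more Fridays after the first → 22.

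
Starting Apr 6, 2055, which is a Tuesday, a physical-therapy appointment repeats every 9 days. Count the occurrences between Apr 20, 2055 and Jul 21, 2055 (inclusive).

Occurrences land 9·i days after Apr 6, 2055 for i = 0, 1, 2, …
Apr 20, 2055 is 14 days after the start; 14 ÷ 9 = 1 remainder 5; since the remainder is 5, round up to i = 2. First occurrence in the window: #3 on Apr 24, 2055 (2×9 = 18 days in).
Jul 21, 2055 is 106 days after the start; 106 ÷ 9 = 11 remainder 7. Last occurrence in the window: #12 on Jul 14, 2055.
Occurrences #3 through #12: 10 in total.

10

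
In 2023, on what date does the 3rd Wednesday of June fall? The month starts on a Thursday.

21 June 2023

June 2023 begins on a Thursday, so the first Wednesday is June 7 (6 days later).
The 3rd Wednesday is 2 weeks later: 7 + 14 = 21.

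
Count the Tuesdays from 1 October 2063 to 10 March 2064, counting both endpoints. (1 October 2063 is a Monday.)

1 October 2063 is a Monday; the first Tuesday on or after it is 2 October 2063 (1 day later).
From 2 October 2063 to 10 March 2064: 29 + 30 + 31 + 31 + 29 + 10 = 160 days (rest of October, November, December, January, February, March).
160 ÷ 7 = 22 full weeks with remainder 6, so 22 more Tuesdays after the first → 23.

23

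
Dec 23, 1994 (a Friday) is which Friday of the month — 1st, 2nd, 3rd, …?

4th

Day 23 falls in week ⌈23/7⌉ of the month.
Days 1–7 hold the 1st Friday, 8–14 the 2nd, 15–21 the 3rd, 22–28 the 4th, 29–31 the 5th.
23 is in the range for the 4th.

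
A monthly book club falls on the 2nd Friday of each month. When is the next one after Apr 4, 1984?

Apr 1984 starts on a Sunday; its first Friday is the 6th, so the 2nd Friday is the 13th — Apr 13, 1984.
Apr 13, 1984 is after Apr 4, 1984, so that is the next one.

Apr 13, 1984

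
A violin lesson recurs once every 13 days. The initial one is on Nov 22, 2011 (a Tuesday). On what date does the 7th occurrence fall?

Feb 8, 2012

The 7th occurrence is 6 intervals after the first: 6 × 13 = 78 days after Nov 22, 2011.
Nov has 30 days — 8 days to the end of Nov leaves 70.
Dec has 31 days (39 left).
Jan has 31 days (8 left).
8 days into Feb → Feb 8, 2012.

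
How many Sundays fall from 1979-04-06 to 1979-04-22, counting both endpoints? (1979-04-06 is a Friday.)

3

1979-04-06 is a Friday; the first Sunday on or after it is 1979-04-08 (2 days later).
From 1979-04-08 to 1979-04-22 is 22 − 8 = 14 days.
14 ÷ 7 = 2 full weeks with remainder 0, so 2 more Sundays after the first → 3.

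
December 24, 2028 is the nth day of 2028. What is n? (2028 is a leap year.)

Days in months before December: 31 + 29 + 31 + 30 + 31 + 30 + 31 + 31 + 30 + 31 + 30 = 335.
Plus 24 days into December → day 359.

359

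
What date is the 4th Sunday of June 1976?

June 27, 1976

June 1976 begins on a Tuesday, so the first Sunday is June 6 (5 days later).
The 4th Sunday is 3 weeks later: 6 + 21 = 27.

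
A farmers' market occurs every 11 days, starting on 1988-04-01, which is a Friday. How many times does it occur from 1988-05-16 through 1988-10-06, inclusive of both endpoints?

Occurrences land 11·i days after 1988-04-01 for i = 0, 1, 2, …
1988-05-16 is 45 days after the start; 45 ÷ 11 = 4 remainder 1; since the remainder is 1, round up to i = 5. First occurrence in the window: #6 on 1988-05-26 (5×11 = 55 days in).
1988-10-06 is 188 days after the start; 188 ÷ 11 = 17 remainder 1. Last occurrence in the window: #18 on 1988-10-05.
Occurrences #6 through #18: 13 in total.

13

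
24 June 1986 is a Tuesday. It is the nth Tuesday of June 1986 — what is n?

Day 24 falls in week ⌈24/7⌉ of the month.
Days 1–7 hold the 1st Tuesday, 8–14 the 2nd, 15–21 the 3rd, 22–28 the 4th, 29–31 the 5th.
24 is in the range for the 4th.

4th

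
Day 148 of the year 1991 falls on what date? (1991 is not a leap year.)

May 28, 1991

Jan has 31 days (148 − 31 = 117 remain).
Feb has 28 days (117 − 28 = 89 remain).
Mar has 31 days (89 − 31 = 58 remain).
Apr has 30 days (58 − 30 = 28 remain).
28 into May → May 28.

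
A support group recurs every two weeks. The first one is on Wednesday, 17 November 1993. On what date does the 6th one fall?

26 January 1994

The 6th occurrence is 5 intervals after the first: 5 × 14 = 70 days after 17 November 1993.
November has 30 days — 13 days to the end of November leaves 57.
December has 31 days (26 left).
26 days into January → 26 January 1994.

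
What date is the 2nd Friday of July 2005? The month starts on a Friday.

July 2005 begins on a Friday, so the first Friday is July 1.
The 2nd Friday is 1 weeks later: 1 + 7 = 8.

2005-07-08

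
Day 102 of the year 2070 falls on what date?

April 12, 2070

January has 31 days (102 − 31 = 71 remain).
February has 28 days (71 − 28 = 43 remain).
March has 31 days (43 − 31 = 12 remain).
12 into April → April 12.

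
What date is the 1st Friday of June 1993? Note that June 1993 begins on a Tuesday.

June 4, 1993

June 1993 begins on a Tuesday, so the first Friday is June 4 (3 days later).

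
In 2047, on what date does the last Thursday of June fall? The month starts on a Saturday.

June 2047 begins on a Saturday, so the first Thursday is June 6 (5 days later).
June 2047 has 30 days. Adding weeks: 6, 13, 20, 27 — the last one ≤ 30 is the 27th.

2047-06-27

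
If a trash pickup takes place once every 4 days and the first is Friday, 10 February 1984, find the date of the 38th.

The 38th occurrence is 37 intervals after the first: 37 × 4 = 148 days after 10 February 1984.
February has 29 days — 19 days to the end of February leaves 129.
March has 31 days (98 left).
April has 30 days (68 left).
May has 31 days (37 left).
June has 30 days (7 left).
7 days into July → 7 July 1984.

7 July 1984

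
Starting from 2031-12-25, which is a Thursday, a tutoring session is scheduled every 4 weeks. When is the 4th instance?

The 4th occurrence is 3 intervals after the first: 3 × 28 = 84 days after 2031-12-25.
December has 31 days — 6 days to the end of December leaves 78.
January has 31 days (47 left).
February has 29 days (18 left).
18 days into March → 2032-03-18.

2032-03-18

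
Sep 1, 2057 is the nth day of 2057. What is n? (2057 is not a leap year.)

244

Days in months before Sep: 31 + 28 + 31 + 30 + 31 + 30 + 31 + 31 = 243.
Plus 1 day into Sep → day 244.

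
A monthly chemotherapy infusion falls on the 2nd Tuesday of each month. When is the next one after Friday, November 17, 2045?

December 12, 2045

November 2045 starts on a Wednesday; its first Tuesday is the 7th, so the 2nd Tuesday is the 14th — November 14, 2045.
That is not after November 17, 2045, so look at December 2045.
December 2045 starts on a Friday; its first Tuesday is the 5th, so the 2nd Tuesday is the 12th — December 12, 2045.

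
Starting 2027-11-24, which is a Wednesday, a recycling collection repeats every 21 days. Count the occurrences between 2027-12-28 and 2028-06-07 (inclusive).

8

Occurrences land 21·i days after 2027-11-24 for i = 0, 1, 2, …
2027-12-28 is 34 days after the start; 34 ÷ 21 = 1 remainder 13; since the remainder is 13, round up to i = 2. First occurrence in the window: #3 on 2028-01-05 (2×21 = 42 days in).
2028-06-07 is 196 days after the start; 196 ÷ 21 = 9 remainder 7. Last occurrence in the window: #10 on 2028-05-31.
Occurrences #3 through #10: 8 in total.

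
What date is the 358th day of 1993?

Jan has 31 days (358 − 31 = 327 remain).
Feb has 28 days (327 − 28 = 299 remain).
Mar has 31 days (299 − 31 = 268 remain).
Apr has 30 days (268 − 30 = 238 remain).
May has 31 days (238 − 31 = 207 remain).
Jun has 30 days (207 − 30 = 177 remain).
Jul has 31 days (177 − 31 = 146 remain).
Aug has 31 days (146 − 31 = 115 remain).
Sep has 30 days (115 − 30 = 85 remain).
Oct has 31 days (85 − 31 = 54 remain).
Nov has 30 days (54 − 30 = 24 remain).
24 into Dec → Dec 24.

Dec 24, 1993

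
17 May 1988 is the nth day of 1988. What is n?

138

Days in months before May: 31 + 29 + 31 + 30 = 121.
Plus 17 days into May → day 138.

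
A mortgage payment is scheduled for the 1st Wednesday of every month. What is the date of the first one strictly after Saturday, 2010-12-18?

December 2010 starts on a Wednesday, so its 1st Wednesday is 2010-12-01.
That is not after 2010-12-18, so look at January 2011.
January 2011 starts on a Saturday, so its 1st Wednesday is 2011-01-05 (4 days in).

2011-01-05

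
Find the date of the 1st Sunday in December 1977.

The first Sunday of December 1977 is December 4.

December 4, 1977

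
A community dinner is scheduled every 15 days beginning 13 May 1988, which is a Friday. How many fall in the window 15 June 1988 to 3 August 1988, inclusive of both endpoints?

Occurrences land 15·i days after 13 May 1988 for i = 0, 1, 2, …
15 June 1988 is 33 days after the start; 33 ÷ 15 = 2 remainder 3; since the remainder is 3, round up to i = 3. First occurrence in the window: #4 on 27 June 1988 (3×15 = 45 days in).
3 August 1988 is 82 days after the start; 82 ÷ 15 = 5 remainder 7. Last occurrence in the window: #6 on 27 July 1988.
Occurrences #4 through #6: 3 in total.

3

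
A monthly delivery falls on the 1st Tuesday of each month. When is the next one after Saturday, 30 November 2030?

November 2030 starts on a Friday, so its 1st Tuesday is 5 November 2030 (4 days in).
That is not after 30 November 2030, so look at December 2030.
December 2030 starts on a Sunday, so its 1st Tuesday is 3 December 2030 (2 days in).

3 December 2030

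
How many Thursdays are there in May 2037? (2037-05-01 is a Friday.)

4

2037-05-01 is a Friday; the first Thursday on or after it is 2037-05-07 (6 days later).
From 2037-05-07 to 2037-05-31 is 31 − 7 = 24 days.
24 ÷ 7 = 3 full weeks with remainder 3, so 3 more Thursdays after the first → 4.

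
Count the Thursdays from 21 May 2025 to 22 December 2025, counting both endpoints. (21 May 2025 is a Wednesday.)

31

21 May 2025 is a Wednesday; the first Thursday on or after it is 22 May 2025 (1 day later).
From 22 May 2025 to 22 December 2025: 9 + 30 + 31 + 31 + 30 + 31 + 30 + 22 = 214 days (rest of May, June, July, August, September, October, November, December).
214 ÷ 7 = 30 full weeks with remainder 4, so 30 more Thursdays after the first → 31.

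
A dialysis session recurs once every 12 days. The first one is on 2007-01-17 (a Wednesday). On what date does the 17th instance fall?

The 17th occurrence is 16 intervals after the first: 16 × 12 = 192 days after 2007-01-17.
January has 31 days — 14 days to the end of January leaves 178.
February has 28 days (150 left).
March has 31 days (119 left).
April has 30 days (89 left).
May has 31 days (58 left).
June has 30 days (28 left).
28 days into July → 2007-07-28.

2007-07-28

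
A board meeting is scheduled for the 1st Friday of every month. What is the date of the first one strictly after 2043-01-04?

2043-02-06

January 2043 starts on a Thursday, so its 1st Friday is 2043-01-02 (1 day in).
That is not after 2043-01-04, so look at February 2043.
February 2043 starts on a Sunday, so its 1st Friday is 2043-02-06 (5 days in).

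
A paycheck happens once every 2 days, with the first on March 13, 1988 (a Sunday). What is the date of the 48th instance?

The 48th occurrence is 47 intervals after the first: 47 × 2 = 94 days after March 13, 1988.
March has 31 days — 18 days to the end of March leaves 76.
April has 30 days (46 left).
May has 31 days (15 left).
15 days into June → June 15, 1988.

June 15, 1988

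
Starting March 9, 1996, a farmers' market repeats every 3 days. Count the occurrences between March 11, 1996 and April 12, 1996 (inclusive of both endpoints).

11

Occurrences land 3·i days after March 9, 1996 for i = 0, 1, 2, …
March 11, 1996 is 2 days after the start; 2 ÷ 3 = 0 remainder 2; since the remainder is 2, round up to i = 1. First occurrence in the window: #2 on March 12, 1996 (1×3 = 3 days in).
April 12, 1996 is 34 days after the start; 34 ÷ 3 = 11 remainder 1. Last occurrence in the window: #12 on April 11, 1996.
Occurrences #2 through #12: 11 in total.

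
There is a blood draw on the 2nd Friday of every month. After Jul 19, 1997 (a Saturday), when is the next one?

Aug 8, 1997

Jul 1997 starts on a Tuesday; its first Friday is the 4th, so the 2nd Friday is the 11th — Jul 11, 1997.
That is not after Jul 19, 1997, so look at Aug 1997.
Aug 1997 starts on a Friday; its first Friday is the 1st, so the 2nd Friday is the 8th — Aug 8, 1997.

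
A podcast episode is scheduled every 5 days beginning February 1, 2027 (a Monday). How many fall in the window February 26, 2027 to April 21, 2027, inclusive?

11

Occurrences land 5·i days after February 1, 2027 for i = 0, 1, 2, …
February 26, 2027 is 25 days after the start; 25 ÷ 5 = 5 remainder 0. First occurrence in the window: #6 on February 26, 2027 (5×5 = 25 days in).
April 21, 2027 is 79 days after the start; 79 ÷ 5 = 15 remainder 4. Last occurrence in the window: #16 on April 17, 2027.
Occurrences #6 through #16: 11 in total.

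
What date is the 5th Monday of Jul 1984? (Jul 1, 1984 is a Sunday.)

Jul 30, 1984

Jul 1984 begins on a Sunday, so the first Monday is Jul 2 (1 day later).
The 5th Monday is 4 weeks later: 2 + 28 = 30.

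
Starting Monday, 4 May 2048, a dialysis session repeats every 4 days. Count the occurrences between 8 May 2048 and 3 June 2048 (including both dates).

Occurrences land 4·i days after 4 May 2048 for i = 0, 1, 2, …
8 May 2048 is 4 days after the start; 4 ÷ 4 = 1 remainder 0. First occurrence in the window: #2 on 8 May 2048 (1×4 = 4 days in).
3 June 2048 is 30 days after the start; 30 ÷ 4 = 7 remainder 2. Last occurrence in the window: #8 on 1 June 2048.
Occurrences #2 through #8: 7 in total.

7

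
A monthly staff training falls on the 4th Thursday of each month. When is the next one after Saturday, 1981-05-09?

1981-05-28

May 1981 starts on a Friday; its first Thursday is the 7th, so the 4th Thursday is the 28th — 1981-05-28.
1981-05-28 is after 1981-05-09, so that is the next one.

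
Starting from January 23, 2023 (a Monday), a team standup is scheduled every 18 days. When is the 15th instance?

The 15th occurrence is 14 intervals after the first: 14 × 18 = 252 days after January 23, 2023.
January has 31 days — 8 days to the end of January leaves 244.
February has 28 days (216 left).
March has 31 days (185 left).
April has 30 days (155 left).
May has 31 days (124 left).
June has 30 days (94 left).
July has 31 days (63 left).
August has 31 days (32 left).
September has 30 days (2 left).
2 days into October → October 2, 2023.

October 2, 2023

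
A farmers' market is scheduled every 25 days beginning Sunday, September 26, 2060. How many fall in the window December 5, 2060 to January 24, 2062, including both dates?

Occurrences land 25·i days after September 26, 2060 for i = 0, 1, 2, …
December 5, 2060 is 70 days after the start; 70 ÷ 25 = 2 remainder 20; since the remainder is 20, round up to i = 3. First occurrence in the window: #4 on December 10, 2060 (3×25 = 75 days in).
January 24, 2062 is 485 days after the start; 485 ÷ 25 = 19 remainder 10. Last occurrence in the window: #20 on January 14, 2062.
Occurrences #4 through #20: 17 in total.

17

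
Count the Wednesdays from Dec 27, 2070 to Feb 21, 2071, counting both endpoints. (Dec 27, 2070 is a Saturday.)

8

Dec 27, 2070 is a Saturday; the first Wednesday on or after it is Dec 31, 2070 (4 days later).
From Dec 31, 2070 to Feb 21, 2071: 0 + 31 + 21 = 52 days (rest of Dec, Jan, Feb).
52 ÷ 7 = 7 full weeks with remainder 3, so 7 more Wednesdays after the first → 8.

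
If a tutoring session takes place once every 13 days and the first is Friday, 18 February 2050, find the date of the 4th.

29 March 2050

The 4th occurrence is 3 intervals after the first: 3 × 13 = 39 days after 18 February 2050.
February has 28 days — 10 days to the end of February leaves 29.
29 days into March → 29 March 2050.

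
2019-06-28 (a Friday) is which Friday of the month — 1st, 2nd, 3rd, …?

4th

Day 28 falls in week ⌈28/7⌉ of the month.
Days 1–7 hold the 1st Friday, 8–14 the 2nd, 15–21 the 3rd, 22–28 the 4th, 29–31 the 5th.
28 is in the range for the 4th.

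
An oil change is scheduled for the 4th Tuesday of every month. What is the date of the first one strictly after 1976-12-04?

1976-12-28

December 1976 starts on a Wednesday; its first Tuesday is the 7th, so the 4th Tuesday is the 28th — 1976-12-28.
1976-12-28 is after 1976-12-04, so that is the next one.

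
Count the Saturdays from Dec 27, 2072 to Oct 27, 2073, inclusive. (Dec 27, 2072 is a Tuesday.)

Dec 27, 2072 is a Tuesday; the first Saturday on or after it is Dec 31, 2072 (4 days later).
From Dec 31, 2072 to Oct 27, 2073: 0 + 31 + 28 + 31 + 30 + 31 + 30 + 31 + 31 + 30 + 27 = 300 days (rest of Dec, Jan, Feb, Mar, Apr, May, Jun, Jul, Aug, Sep, Oct).
300 ÷ 7 = 42 full weeks with remainder 6, so 42 more Saturdays after the first → 43.

43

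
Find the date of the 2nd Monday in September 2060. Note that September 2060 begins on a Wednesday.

September 2060 begins on a Wednesday, so the first Monday is September 6 (5 days later).
The 2nd Monday is 1 weeks later: 6 + 7 = 13.

13 September 2060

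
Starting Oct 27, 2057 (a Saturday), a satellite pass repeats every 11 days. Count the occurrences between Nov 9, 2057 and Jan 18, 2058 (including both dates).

6

Occurrences land 11·i days after Oct 27, 2057 for i = 0, 1, 2, …
Nov 9, 2057 is 13 days after the start; 13 ÷ 11 = 1 remainder 2; since the remainder is 2, round up to i = 2. First occurrence in the window: #3 on Nov 18, 2057 (2×11 = 22 days in).
Jan 18, 2058 is 83 days after the start; 83 ÷ 11 = 7 remainder 6. Last occurrence in the window: #8 on Jan 12, 2058.
Occurrences #3 through #8: 6 in total.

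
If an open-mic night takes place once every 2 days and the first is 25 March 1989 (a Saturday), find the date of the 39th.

9 June 1989

The 39th occurrence is 38 intervals after the first: 38 × 2 = 76 days after 25 March 1989.
March has 31 days — 6 days to the end of March leaves 70.
April has 30 days (40 left).
May has 31 days (9 left).
9 days into June → 9 June 1989.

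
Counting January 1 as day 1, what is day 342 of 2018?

Dec 8, 2018

Jan has 31 days (342 − 31 = 311 remain).
Feb has 28 days (311 − 28 = 283 remain).
Mar has 31 days (283 − 31 = 252 remain).
Apr has 30 days (252 − 30 = 222 remain).
May has 31 days (222 − 31 = 191 remain).
Jun has 30 days (191 − 30 = 161 remain).
Jul has 31 days (161 − 31 = 130 remain).
Aug has 31 days (130 − 31 = 99 remain).
Sep has 30 days (99 − 30 = 69 remain).
Oct has 31 days (69 − 31 = 38 remain).
Nov has 30 days (38 − 30 = 8 remain).
8 into Dec → Dec 8.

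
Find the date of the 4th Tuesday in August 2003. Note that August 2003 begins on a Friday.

26 August 2003

August 2003 begins on a Friday, so the first Tuesday is August 5 (4 days later).
The 4th Tuesday is 3 weeks later: 5 + 21 = 26.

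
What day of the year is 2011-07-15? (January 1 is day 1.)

Days in months before July: 31 + 28 + 31 + 30 + 31 + 30 = 181.
Plus 15 days into July → day 196.

196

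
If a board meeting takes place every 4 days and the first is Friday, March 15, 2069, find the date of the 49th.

The 49th occurrence is 48 intervals after the first: 48 × 4 = 192 days after March 15, 2069.
March has 31 days — 16 days to the end of March leaves 176.
April has 30 days (146 left).
May has 31 days (115 left).
June has 30 days (85 left).
July has 31 days (54 left).
August has 31 days (23 left).
23 days into September → September 23, 2069.

September 23, 2069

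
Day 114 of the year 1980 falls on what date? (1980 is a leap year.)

1980-04-23

January has 31 days (114 − 31 = 83 remain).
February has 29 days (83 − 29 = 54 remain).
March has 31 days (54 − 31 = 23 remain).
23 into April → April 23.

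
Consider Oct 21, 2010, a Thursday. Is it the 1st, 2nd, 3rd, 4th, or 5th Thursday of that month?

3rd

Day 21 falls in week ⌈21/7⌉ of the month.
Days 1–7 hold the 1st Thursday, 8–14 the 2nd, 15–21 the 3rd, 22–28 the 4th, 29–31 the 5th.
21 is in the range for the 3rd.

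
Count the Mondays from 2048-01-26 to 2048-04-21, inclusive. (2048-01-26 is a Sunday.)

13

2048-01-26 is a Sunday; the first Monday on or after it is 2048-01-27 (1 day later).
From 2048-01-27 to 2048-04-21: 4 + 29 + 31 + 21 = 85 days (rest of January, February, March, April).
85 ÷ 7 = 12 full weeks with remainder 1, so 12 more Mondays after the first → 13.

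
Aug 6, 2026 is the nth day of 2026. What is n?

Days in months before Aug: 31 + 28 + 31 + 30 + 31 + 30 + 31 = 212.
Plus 6 days into Aug → day 218.

218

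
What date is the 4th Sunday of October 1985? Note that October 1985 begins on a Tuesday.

October 27, 1985

October 1985 begins on a Tuesday, so the first Sunday is October 6 (5 days later).
The 4th Sunday is 3 weeks later: 6 + 21 = 27.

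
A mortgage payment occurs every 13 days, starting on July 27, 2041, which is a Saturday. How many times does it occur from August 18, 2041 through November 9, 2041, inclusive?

Occurrences land 13·i days after July 27, 2041 for i = 0, 1, 2, …
August 18, 2041 is 22 days after the start; 22 ÷ 13 = 1 remainder 9; since the remainder is 9, round up to i = 2. First occurrence in the window: #3 on August 22, 2041 (2×13 = 26 days in).
November 9, 2041 is 105 days after the start; 105 ÷ 13 = 8 remainder 1. Last occurrence in the window: #9 on November 8, 2041.
Occurrences #3 through #9: 7 in total.

7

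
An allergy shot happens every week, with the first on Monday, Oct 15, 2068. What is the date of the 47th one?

The 47th occurrence is 46 intervals after the first: 46 × 7 = 322 days after Oct 15, 2068.
Oct has 31 days — 16 days to the end of Oct leaves 306.
Nov has 30 days (276 left).
Dec has 31 days (245 left).
Jan has 31 days (214 left).
Feb has 28 days (186 left).
Mar has 31 days (155 left).
Apr has 30 days (125 left).
May has 31 days (94 left).
Jun has 30 days (64 left).
Jul has 31 days (33 left).
Aug has 31 days (2 left).
2 days into Sep → Sep 2, 2069.

Sep 2, 2069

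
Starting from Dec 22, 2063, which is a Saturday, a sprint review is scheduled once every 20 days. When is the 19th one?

Dec 16, 2064

The 19th occurrence is 18 intervals after the first: 18 × 20 = 360 days after Dec 22, 2063.
Dec has 31 days — 9 days to the end of Dec leaves 351.
Jan has 31 days (320 left).
Feb has 29 days (291 left).
Mar has 31 days (260 left).
Apr has 30 days (230 left).
May has 31 days (199 left).
Jun has 30 days (169 left).
Jul has 31 days (138 left).
Aug has 31 days (107 left).
Sep has 30 days (77 left).
Oct has 31 days (46 left).
Nov has 30 days (16 left).
16 days into Dec → Dec 16, 2064.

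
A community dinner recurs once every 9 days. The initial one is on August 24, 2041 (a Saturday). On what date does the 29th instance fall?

May 3, 2042

The 29th occurrence is 28 intervals after the first: 28 × 9 = 252 days after August 24, 2041.
August has 31 days — 7 days to the end of August leaves 245.
September has 30 days (215 left).
October has 31 days (184 left).
November has 30 days (154 left).
December has 31 days (123 left).
January has 31 days (92 left).
February has 28 days (64 left).
March has 31 days (33 left).
April has 30 days (3 left).
3 days into May → May 3, 2042.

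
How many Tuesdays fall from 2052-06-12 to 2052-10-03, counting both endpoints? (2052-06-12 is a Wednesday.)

16

2052-06-12 is a Wednesday; the first Tuesday on or after it is 2052-06-18 (6 days later).
From 2052-06-18 to 2052-10-03: 12 + 31 + 31 + 30 + 3 = 107 days (rest of June, July, August, September, October).
107 ÷ 7 = 15 full weeks with remainder 2, so 15 more Tuesdays after the first → 16.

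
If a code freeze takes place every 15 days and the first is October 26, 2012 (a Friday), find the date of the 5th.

The 5th occurrence is 4 intervals after the first: 4 × 15 = 60 days after October 26, 2012.
October has 31 days — 5 days to the end of October leaves 55.
November has 30 days (25 left).
25 days into December → December 25, 2012.

December 25, 2012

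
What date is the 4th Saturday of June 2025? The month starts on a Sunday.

June 2025 begins on a Sunday, so the first Saturday is June 7 (6 days later).
The 4th Saturday is 3 weeks later: 7 + 21 = 28.

28 June 2025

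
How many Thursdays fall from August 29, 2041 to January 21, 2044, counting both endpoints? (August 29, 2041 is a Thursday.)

August 29, 2041 is a Thursday; the first Thursday on or after it is August 29, 2041.
From August 29, 2041 to January 21, 2044: 124 + 365 + 365 + 21 = 875 days (rest of 2041, 2042, 2043, to January 21, 2044 in 2044).
875 ÷ 7 = 125 full weeks with remainder 0, so 125 more Thursdays after the first → 126.

126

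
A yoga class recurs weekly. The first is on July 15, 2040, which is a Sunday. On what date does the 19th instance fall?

The 19th occurrence is 18 intervals after the first: 18 × 7 = 126 days after July 15, 2040.
July has 31 days — 16 days to the end of July leaves 110.
August has 31 days (79 left).
September has 30 days (49 left).
October has 31 days (18 left).
18 days into November → November 18, 2040.

November 18, 2040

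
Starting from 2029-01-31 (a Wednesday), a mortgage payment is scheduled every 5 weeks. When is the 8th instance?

2029-10-03

The 8th occurrence is 7 intervals after the first: 7 × 35 = 245 days after 2029-01-31.
January has 31 days — 0 days to the end of January leaves 245.
February has 28 days (217 left).
March has 31 days (186 left).
April has 30 days (156 left).
May has 31 days (125 left).
June has 30 days (95 left).
July has 31 days (64 left).
August has 31 days (33 left).
September has 30 days (3 left).
3 days into October → 2029-10-03.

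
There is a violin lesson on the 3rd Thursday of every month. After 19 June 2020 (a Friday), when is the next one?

16 July 2020

June 2020 starts on a Monday; its first Thursday is the 4th, so the 3rd Thursday is the 18th — 18 June 2020.
That is not after 19 June 2020, so look at July 2020.
July 2020 starts on a Wednesday; its first Thursday is the 2nd, so the 3rd Thursday is the 16th — 16 July 2020.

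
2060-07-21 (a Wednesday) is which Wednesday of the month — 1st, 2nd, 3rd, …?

Day 21 falls in week ⌈21/7⌉ of the month.
Days 1–7 hold the 1st Wednesday, 8–14 the 2nd, 15–21 the 3rd, 22–28 the 4th, 29–31 the 5th.
21 is in the range for the 3rd.

3rd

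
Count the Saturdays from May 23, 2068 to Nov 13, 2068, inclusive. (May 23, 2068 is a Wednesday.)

May 23, 2068 is a Wednesday; the first Saturday on or after it is May 26, 2068 (3 days later).
From May 26, 2068 to Nov 13, 2068: 5 + 30 + 31 + 31 + 30 + 31 + 13 = 171 days (rest of May, Jun, Jul, Aug, Sep, Oct, Nov).
171 ÷ 7 = 24 full weeks with remainder 3, so 24 more Saturdays after the first → 25.

25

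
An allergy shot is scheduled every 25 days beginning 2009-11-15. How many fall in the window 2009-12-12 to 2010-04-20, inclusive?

5

Occurrences land 25·i days after 2009-11-15 for i = 0, 1, 2, …
2009-12-12 is 27 days after the start; 27 ÷ 25 = 1 remainder 2; since the remainder is 2, round up to i = 2. First occurrence in the window: #3 on 2010-01-04 (2×25 = 50 days in).
2010-04-20 is 156 days after the start; 156 ÷ 25 = 6 remainder 6. Last occurrence in the window: #7 on 2010-04-14.
Occurrences #3 through #7: 5 in total.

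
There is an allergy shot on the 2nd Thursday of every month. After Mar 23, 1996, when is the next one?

Mar 1996 starts on a Friday; its first Thursday is the 7th, so the 2nd Thursday is the 14th — Mar 14, 1996.
That is not after Mar 23, 1996, so look at Apr 1996.
Apr 1996 starts on a Monday; its first Thursday is the 4th, so the 2nd Thursday is the 11th — Apr 11, 1996.

Apr 11, 1996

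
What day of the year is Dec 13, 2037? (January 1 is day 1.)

Days in months before Dec: 31 + 28 + 31 + 30 + 31 + 30 + 31 + 31 + 30 + 31 + 30 = 334.
Plus 13 days into Dec → day 347.

347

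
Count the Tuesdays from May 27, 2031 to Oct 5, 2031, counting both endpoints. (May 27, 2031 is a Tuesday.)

19

May 27, 2031 is a Tuesday; the first Tuesday on or after it is May 27, 2031.
From May 27, 2031 to Oct 5, 2031: 4 + 30 + 31 + 31 + 30 + 5 = 131 days (rest of May, Jun, Jul, Aug, Sep, Oct).
131 ÷ 7 = 18 full weeks with remainder 5, so 18 more Tuesdays after the first → 19.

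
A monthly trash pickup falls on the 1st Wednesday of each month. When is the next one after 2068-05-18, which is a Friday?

2068-06-06

May 2068 starts on a Tuesday, so its 1st Wednesday is 2068-05-02 (1 day in).
That is not after 2068-05-18, so look at June 2068.
June 2068 starts on a Friday, so its 1st Wednesday is 2068-06-06 (5 days in).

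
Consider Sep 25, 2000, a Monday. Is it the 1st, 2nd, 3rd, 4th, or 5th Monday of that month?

Day 25 falls in week ⌈25/7⌉ of the month.
Days 1–7 hold the 1st Monday, 8–14 the 2nd, 15–21 the 3rd, 22–28 the 4th, 29–31 the 5th.
25 is in the range for the 4th.

4th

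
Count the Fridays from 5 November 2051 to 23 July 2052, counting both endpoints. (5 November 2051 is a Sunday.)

37

5 November 2051 is a Sunday; the first Friday on or after it is 10 November 2051 (5 days later).
From 10 November 2051 to 23 July 2052: 20 + 31 + 31 + 29 + 31 + 30 + 31 + 30 + 23 = 256 days (rest of November, December, January, February, March, April, May, June, July).
256 ÷ 7 = 36 full weeks with remainder 4, so 36 more Fridays after the first → 37.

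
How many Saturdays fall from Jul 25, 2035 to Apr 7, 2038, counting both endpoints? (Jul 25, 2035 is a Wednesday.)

Jul 25, 2035 is a Wednesday; the first Saturday on or after it is Jul 28, 2035 (3 days later).
From Jul 28, 2035 to Apr 7, 2038: 156 + 366 + 365 + 97 = 984 days (rest of 2035, 2036, 2037, to Apr 7, 2038 in 2038).
984 ÷ 7 = 140 full weeks with remainder 4, so 140 more Saturdays after the first → 141.

141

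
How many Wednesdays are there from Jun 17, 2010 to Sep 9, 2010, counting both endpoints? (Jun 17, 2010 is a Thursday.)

12

Jun 17, 2010 is a Thursday; the first Wednesday on or after it is Jun 23, 2010 (6 days later).
From Jun 23, 2010 to Sep 9, 2010: 7 + 31 + 31 + 9 = 78 days (rest of Jun, Jul, Aug, Sep).
78 ÷ 7 = 11 full weeks with remainder 1, so 11 more Wednesdays after the first → 12.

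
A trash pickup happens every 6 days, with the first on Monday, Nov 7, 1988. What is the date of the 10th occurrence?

Dec 31, 1988

The 10th occurrence is 9 intervals after the first: 9 × 6 = 54 days after Nov 7, 1988.
Nov has 30 days — 23 days to the end of Nov leaves 31.
31 days into Dec → Dec 31, 1988.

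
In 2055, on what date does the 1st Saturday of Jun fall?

The first Saturday of Jun 2055 is Jun 5.

Jun 5, 2055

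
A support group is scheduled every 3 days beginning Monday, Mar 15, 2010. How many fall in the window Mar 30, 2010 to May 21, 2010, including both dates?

Occurrences land 3·i days after Mar 15, 2010 for i = 0, 1, 2, …
Mar 30, 2010 is 15 days after the start; 15 ÷ 3 = 5 remainder 0. First occurrence in the window: #6 on Mar 30, 2010 (5×3 = 15 days in).
May 21, 2010 is 67 days after the start; 67 ÷ 3 = 22 remainder 1. Last occurrence in the window: #23 on May 20, 2010.
Occurrences #6 through #23: 18 in total.

18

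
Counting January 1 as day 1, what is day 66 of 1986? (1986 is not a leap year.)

January has 31 days (66 − 31 = 35 remain).
February has 28 days (35 − 28 = 7 remain).
7 into March → March 7.

1986-03-07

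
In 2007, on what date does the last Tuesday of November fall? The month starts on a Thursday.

November 2007 begins on a Thursday, so the first Tuesday is November 6 (5 days later).
November 2007 has 30 days. Adding weeks: 6, 13, 20, 27 — the last one ≤ 30 is the 27th.

November 27, 2007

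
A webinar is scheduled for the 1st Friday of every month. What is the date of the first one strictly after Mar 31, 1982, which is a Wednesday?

Mar 1982 starts on a Monday, so its 1st Friday is Mar 5, 1982 (4 days in).
That is not after Mar 31, 1982, so look at Apr 1982.
Apr 1982 starts on a Thursday, so its 1st Friday is Apr 2, 1982 (1 day in).

Apr 2, 1982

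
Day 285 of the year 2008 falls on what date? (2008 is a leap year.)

January has 31 days (285 − 31 = 254 remain).
February has 29 days (254 − 29 = 225 remain).
March has 31 days (225 − 31 = 194 remain).
April has 30 days (194 − 30 = 164 remain).
May has 31 days (164 − 31 = 133 remain).
June has 30 days (133 − 30 = 103 remain).
July has 31 days (103 − 31 = 72 remain).
August has 31 days (72 − 31 = 41 remain).
September has 30 days (41 − 30 = 11 remain).
11 into October → October 11.

October 11, 2008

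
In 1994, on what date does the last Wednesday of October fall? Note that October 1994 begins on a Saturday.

1994-10-26

October 1994 begins on a Saturday, so the first Wednesday is October 5 (4 days later).
October 1994 has 31 days. Adding weeks: 5, 12, 19, 26 — the last one ≤ 31 is the 26th.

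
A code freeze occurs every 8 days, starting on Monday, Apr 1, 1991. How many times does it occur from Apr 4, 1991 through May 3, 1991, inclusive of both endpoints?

4

Occurrences land 8·i days after Apr 1, 1991 for i = 0, 1, 2, …
Apr 4, 1991 is 3 days after the start; 3 ÷ 8 = 0 remainder 3; since the remainder is 3, round up to i = 1. First occurrence in the window: #2 on Apr 9, 1991 (1×8 = 8 days in).
May 3, 1991 is 32 days after the start; 32 ÷ 8 = 4 remainder 0. Last occurrence in the window: #5 on May 3, 1991.
Occurrences #2 through #5: 4 in total.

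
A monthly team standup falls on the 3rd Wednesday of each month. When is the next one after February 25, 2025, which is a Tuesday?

March 19, 2025

February 2025 starts on a Saturday; its first Wednesday is the 5th, so the 3rd Wednesday is the 19th — February 19, 2025.
That is not after February 25, 2025, so look at March 2025.
March 2025 starts on a Saturday; its first Wednesday is the 5th, so the 3rd Wednesday is the 19th — March 19, 2025.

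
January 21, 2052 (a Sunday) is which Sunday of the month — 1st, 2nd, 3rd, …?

3rd

Day 21 falls in week ⌈21/7⌉ of the month.
Days 1–7 hold the 1st Sunday, 8–14 the 2nd, 15–21 the 3rd, 22–28 the 4th, 29–31 the 5th.
21 is in the range for the 3rd.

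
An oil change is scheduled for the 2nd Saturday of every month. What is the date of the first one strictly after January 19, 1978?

January 1978 starts on a Sunday; its first Saturday is the 7th, so the 2nd Saturday is the 14th — January 14, 1978.
That is not after January 19, 1978, so look at February 1978.
February 1978 starts on a Wednesday; its first Saturday is the 4th, so the 2nd Saturday is the 11th — February 11, 1978.

February 11, 1978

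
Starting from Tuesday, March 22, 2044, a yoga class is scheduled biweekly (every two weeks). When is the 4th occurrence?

May 3, 2044

The 4th occurrence is 3 intervals after the first: 3 × 14 = 42 days after March 22, 2044.
March has 31 days — 9 days to the end of March leaves 33.
April has 30 days (3 left).
3 days into May → May 3, 2044.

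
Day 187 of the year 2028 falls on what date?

Jan has 31 days (187 − 31 = 156 remain).
Feb has 29 days (156 − 29 = 127 remain).
Mar has 31 days (127 − 31 = 96 remain).
Apr has 30 days (96 − 30 = 66 remain).
May has 31 days (66 − 31 = 35 remain).
Jun has 30 days (35 − 30 = 5 remain).
5 into Jul → Jul 5.

Jul 5, 2028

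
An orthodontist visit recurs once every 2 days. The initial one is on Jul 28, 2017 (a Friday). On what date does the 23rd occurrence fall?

Sep 10, 2017

The 23rd occurrence is 22 intervals after the first: 22 × 2 = 44 days after Jul 28, 2017.
Jul has 31 days — 3 days to the end of Jul leaves 41.
Aug has 31 days (10 left).
10 days into Sep → Sep 10, 2017.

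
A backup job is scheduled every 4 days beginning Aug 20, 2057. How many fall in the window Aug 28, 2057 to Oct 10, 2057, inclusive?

Occurrences land 4·i days after Aug 20, 2057 for i = 0, 1, 2, …
Aug 28, 2057 is 8 days after the start; 8 ÷ 4 = 2 remainder 0. First occurrence in the window: #3 on Aug 28, 2057 (2×4 = 8 days in).
Oct 10, 2057 is 51 days after the start; 51 ÷ 4 = 12 remainder 3. Last occurrence in the window: #13 on Oct 7, 2057.
Occurrences #3 through #13: 11 in total.

11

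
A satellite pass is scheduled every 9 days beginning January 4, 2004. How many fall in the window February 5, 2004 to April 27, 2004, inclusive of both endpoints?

Occurrences land 9·i days after January 4, 2004 for i = 0, 1, 2, …
February 5, 2004 is 32 days after the start; 32 ÷ 9 = 3 remainder 5; since the remainder is 5, round up to i = 4. First occurrence in the window: #5 on February 9, 2004 (4×9 = 36 days in).
April 27, 2004 is 114 days after the start; 114 ÷ 9 = 12 remainder 6. Last occurrence in the window: #13 on April 21, 2004.
Occurrences #5 through #13: 9 in total.

9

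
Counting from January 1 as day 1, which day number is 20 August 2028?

Days in months before August: 31 + 29 + 31 + 30 + 31 + 30 + 31 = 213.
Plus 20 days into August → day 233.

233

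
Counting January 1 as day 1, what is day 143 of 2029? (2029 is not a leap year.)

January has 31 days (143 − 31 = 112 remain).
February has 28 days (112 − 28 = 84 remain).
March has 31 days (84 − 31 = 53 remain).
April has 30 days (53 − 30 = 23 remain).
23 into May → May 23.

May 23, 2029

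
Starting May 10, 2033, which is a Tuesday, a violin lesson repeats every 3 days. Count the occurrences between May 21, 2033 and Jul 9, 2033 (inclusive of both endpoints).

Occurrences land 3·i days after May 10, 2033 for i = 0, 1, 2, …
May 21, 2033 is 11 days after the start; 11 ÷ 3 = 3 remainder 2; since the remainder is 2, round up to i = 4. First occurrence in the window: #5 on May 22, 2033 (4×3 = 12 days in).
Jul 9, 2033 is 60 days after the start; 60 ÷ 3 = 20 remainder 0. Last occurrence in the window: #21 on Jul 9, 2033.
Occurrences #5 through #21: 17 in total.

17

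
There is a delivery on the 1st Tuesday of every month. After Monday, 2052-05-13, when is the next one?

2052-06-04

May 2052 starts on a Wednesday, so its 1st Tuesday is 2052-05-07 (6 days in).
That is not after 2052-05-13, so look at June 2052.
June 2052 starts on a Saturday, so its 1st Tuesday is 2052-06-04 (3 days in).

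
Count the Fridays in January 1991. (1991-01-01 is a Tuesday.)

4

1991-01-01 is a Tuesday; the first Friday on or after it is 1991-01-04 (3 days later).
From 1991-01-04 to 1991-01-31 is 31 − 4 = 27 days.
27 ÷ 7 = 3 full weeks with remainder 6, so 3 more Fridays after the first → 4.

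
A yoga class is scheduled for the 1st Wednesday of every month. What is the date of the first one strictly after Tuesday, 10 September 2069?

2 October 2069

September 2069 starts on a Sunday, so its 1st Wednesday is 4 September 2069 (3 days in).
That is not after 10 September 2069, so look at October 2069.
October 2069 starts on a Tuesday, so its 1st Wednesday is 2 October 2069 (1 day in).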